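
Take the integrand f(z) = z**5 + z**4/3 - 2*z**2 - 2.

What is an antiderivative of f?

Integrate term by term and add the pieces.
Check: d/dz[z**6/6 + z**5/15 - 2*z**3/3 - 2*z] = z**5 + z**4/3 - 2*z**2 - 2 = f(z).

An antiderivative is F(z) = z**6/6 + z**5/15 - 2*z**3/3 - 2*z.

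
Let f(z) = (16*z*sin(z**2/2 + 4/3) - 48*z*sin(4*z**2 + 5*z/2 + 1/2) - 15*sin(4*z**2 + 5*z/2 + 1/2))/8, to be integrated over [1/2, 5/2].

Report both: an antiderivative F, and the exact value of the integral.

Whatever form F(z) takes, F'(z) = f(z) is non-negotiable.
F(z) = -2*cos(z**2/2 + 4/3) + 3*cos(4*z**2 + 5*z/2 + 1/2)/4 is an antiderivative of f.
Check: d/dz[-2*cos(z**2/2 + 4/3) + 3*cos(4*z**2 + 5*z/2 + 1/2)/4] = 2*z*sin(z**2/2 + 4/3) - 6*z*sin(4*z**2 + 5*z/2 + 1/2) - 15*sin(4*z**2 + 5*z/2 + 1/2)/8, which equals f(z).
F(5/2) = -2*cos(107/24) + 3*cos(127/4)/4; F(1/2) = 3*cos(11/4)/4 - 2*cos(35/24).
Integral = F(5/2) - F(1/2) = 2*cos(35/24) - 2*cos(107/24) - 3*cos(11/4)/4 + 3*cos(127/4)/4.

Antiderivative: F(z) = -2*cos(z**2/2 + 4/3) + 3*cos(4*z**2 + 5*z/2 + 1/2)/4; value = 2*cos(35/24) - 2*cos(107/24) - 3*cos(11/4)/4 + 3*cos(127/4)/4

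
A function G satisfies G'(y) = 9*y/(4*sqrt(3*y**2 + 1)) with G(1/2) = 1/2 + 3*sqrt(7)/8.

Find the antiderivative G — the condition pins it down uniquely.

G(y) = 3*sqrt(3*y**2 + 1)/4 + 1/2

The substitution u = 3*y**2 + 1 works: G'(y) is exactly (dG/du)*(du/dy) for that inner function.
A general antiderivative is 3*sqrt(3*y**2 + 1)/4 + C.
The condition gives C = 1/2 + 3*sqrt(7)/8 - (3*sqrt(7)/8) = 1/2.
So G(y) = 3*sqrt(3*y**2 + 1)/4 + 1/2.
Check: d/dy[3*sqrt(3*y**2 + 1)/4 + 1/2] = 9*y/(4*sqrt(3*y**2 + 1)) = G'(y).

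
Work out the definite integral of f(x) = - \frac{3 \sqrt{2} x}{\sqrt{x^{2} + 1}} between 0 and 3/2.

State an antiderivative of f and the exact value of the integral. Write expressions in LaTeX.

Antiderivative: F(x) = - 3 \sqrt{2 x^{2} + 2}; value = - \frac{3 \sqrt{26}}{2} + 3 \sqrt{2}

f matches the chain-rule pattern g'(h)*h' with inner function h(x) = 2 x^{2} + 2; substituting u = h(x) collapses the integral.
F(x) = - 3 \sqrt{2 x^{2} + 2} is an antiderivative of f.
Check: d/dx[- 3 \sqrt{2 x^{2} + 2}] = - \frac{3 \sqrt{2} x}{\sqrt{x^{2} + 1}} = f(x).
F(3/2) = - \frac{3 \sqrt{26}}{2}; F(0) = - 3 \sqrt{2}.
Integral = F(3/2) - F(0) = - \frac{3 \sqrt{26}}{2} + 3 \sqrt{2}.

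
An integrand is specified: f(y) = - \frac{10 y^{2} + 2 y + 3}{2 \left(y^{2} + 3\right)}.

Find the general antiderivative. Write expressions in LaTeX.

F(y) = - 5 y - \frac{\log{\left(y^{2} + 3 \right)}}{2} + \frac{9 \sqrt{3} \operatorname{atan}{\left(\frac{\sqrt{3} y}{3} \right)}}{2} + C

An antiderivative F(y) passes only if d/dy[F] lands on f(y) exactly.
Check: d/dy[- 5 y - \frac{\log{\left(y^{2} + 3 \right)}}{2} + \frac{9 \sqrt{3} \operatorname{atan}{\left(\frac{\sqrt{3} y}{3} \right)}}{2}] = \frac{- 10 y^{2} - 2 y - 3}{2 y^{2} + 6}, which equals f(y).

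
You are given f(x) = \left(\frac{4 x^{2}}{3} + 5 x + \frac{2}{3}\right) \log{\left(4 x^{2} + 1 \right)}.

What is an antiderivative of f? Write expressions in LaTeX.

An antiderivative is F(x) = \frac{4 x^{3} \log{\left(4 x^{2} + 1 \right)}}{9} - \frac{8 x^{3}}{27} + \frac{5 x^{2} \log{\left(4 x^{2} + 1 \right)}}{2} - \frac{5 x^{2}}{2} + \frac{2 x \log{\left(4 x^{2} + 1 \right)}}{3} - \frac{10 x}{9} + \frac{5 \log{\left(x^{2} + \frac{1}{4} \right)}}{8} + \frac{5 \operatorname{atan}{\left(2 x \right)}}{9}.

Check any antiderivative F(x) by computing F'(x) and comparing it with f(x).
Check: d/dx[\frac{4 x^{3} \log{\left(4 x^{2} + 1 \right)}}{9} - \frac{8 x^{3}}{27} + \frac{5 x^{2} \log{\left(4 x^{2} + 1 \right)}}{2} - \frac{5 x^{2}}{2} + \frac{2 x \log{\left(4 x^{2} + 1 \right)}}{3} - \frac{10 x}{9} + \frac{5 \log{\left(x^{2} + \frac{1}{4} \right)}}{8} + \frac{5 \operatorname{atan}{\left(2 x \right)}}{9}] = \frac{4 x^{2} \log{\left(4 x^{2} + 1 \right)}}{3} + 5 x \log{\left(4 x^{2} + 1 \right)} + \frac{2 \log{\left(4 x^{2} + 1 \right)}}{3}, which equals f(x).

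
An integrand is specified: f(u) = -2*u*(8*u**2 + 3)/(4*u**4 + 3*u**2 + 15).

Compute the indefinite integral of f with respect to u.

F(u) = -log(2*u**4/3 + u**2/2 + 5/2) + C

The substitution w = 2*u**4/3 + u**2/2 + 5/2 works: f is exactly (dF/dw)*(dw/du) for that inner function.
Check: d/du[-log(2*u**4/3 + u**2/2 + 5/2)] = (-16*u**3 - 6*u)/(4*u**4 + 3*u**2 + 15), which equals f(u).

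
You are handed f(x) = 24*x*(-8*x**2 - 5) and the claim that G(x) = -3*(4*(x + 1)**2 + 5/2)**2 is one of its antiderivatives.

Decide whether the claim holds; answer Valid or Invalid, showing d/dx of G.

Invalid: d/dx[G] - f = -576*x**2 - 576*x - 312, which is not 0.

d/dx[G] = -192*x**3 - 576*x**2 - 696*x - 312
d/dx[G] - f(x) = -576*x**2 - 576*x - 312 != 0.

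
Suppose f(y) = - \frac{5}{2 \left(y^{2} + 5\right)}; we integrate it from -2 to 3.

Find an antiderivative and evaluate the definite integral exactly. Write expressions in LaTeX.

Antiderivative: F(y) = - \frac{\sqrt{5} \operatorname{atan}{\left(\frac{\sqrt{5} y}{5} \right)}}{2}; value = - \frac{\sqrt{5} \operatorname{atan}{\left(\frac{3 \sqrt{5}}{5} \right)}}{2} - \frac{\sqrt{5} \operatorname{atan}{\left(\frac{2 \sqrt{5}}{5} \right)}}{2}

Since d/dy undoes antidifferentiation here, F'(y) = f(y) is required of F(y).
F(y) = - \frac{\sqrt{5} \operatorname{atan}{\left(\frac{\sqrt{5} y}{5} \right)}}{2} is an antiderivative of f.
Check: d/dy[- \frac{\sqrt{5} \operatorname{atan}{\left(\frac{\sqrt{5} y}{5} \right)}}{2}] = - \frac{5}{2 y^{2} + 10}, which equals f(y).
F(3) = - \frac{\sqrt{5} \operatorname{atan}{\left(\frac{3 \sqrt{5}}{5} \right)}}{2}; F(-2) = \frac{\sqrt{5} \operatorname{atan}{\left(\frac{2 \sqrt{5}}{5} \right)}}{2}.
Integral = F(3) - F(-2) = - \frac{\sqrt{5} \operatorname{atan}{\left(\frac{3 \sqrt{5}}{5} \right)}}{2} - \frac{\sqrt{5} \operatorname{atan}{\left(\frac{2 \sqrt{5}}{5} \right)}}{2}.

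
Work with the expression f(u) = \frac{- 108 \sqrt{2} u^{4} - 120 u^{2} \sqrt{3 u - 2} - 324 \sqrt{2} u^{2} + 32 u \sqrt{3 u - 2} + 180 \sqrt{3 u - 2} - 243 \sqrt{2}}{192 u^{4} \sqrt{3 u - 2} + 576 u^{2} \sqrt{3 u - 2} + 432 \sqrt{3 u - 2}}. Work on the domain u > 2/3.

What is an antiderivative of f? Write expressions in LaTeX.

An antiderivative is F(u) = \frac{30 u - 9 \sqrt{2} \sqrt{3 u - 2} \left(2 u^{2} + 3\right) - 4}{24 \left(2 u^{2} + 3\right)}.

Recover f(u) by differentiating a candidate F(u); any mismatch rules it out.
Check: d/du[\frac{30 u - 9 \sqrt{2} \sqrt{3 u - 2} \left(2 u^{2} + 3\right) - 4}{24 \left(2 u^{2} + 3\right)}] = \frac{- 108 \sqrt{2} u^{4} - 120 u^{2} \sqrt{3 u - 2} - 324 \sqrt{2} u^{2} + 32 u \sqrt{3 u - 2} + 180 \sqrt{3 u - 2} - 243 \sqrt{2}}{192 u^{4} \sqrt{3 u - 2} + 576 u^{2} \sqrt{3 u - 2} + 432 \sqrt{3 u - 2}} = f(u).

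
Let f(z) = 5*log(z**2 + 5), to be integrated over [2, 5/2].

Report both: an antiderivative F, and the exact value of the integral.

Antiderivative: F(z) = 5*z*log(z**2 + 5) - 10*z + 10*sqrt(5)*atan(sqrt(5)*z/5); value = -10*log(9) - 10*sqrt(5)*atan(2*sqrt(5)/5) - 5 + 10*sqrt(5)*atan(sqrt(5)/2) + 25*log(45/4)/2

A candidate is checked by its d/dz: the result must match f(z).
F(z) = 5*z*log(z**2 + 5) - 10*z + 10*sqrt(5)*atan(sqrt(5)*z/5) is an antiderivative of f.
Check: d/dz[5*z*log(z**2 + 5) - 10*z + 10*sqrt(5)*atan(sqrt(5)*z/5)] = 5*log(z**2 + 5) = f(z).
F(5/2) = -25 + 10*sqrt(5)*atan(sqrt(5)/2) + 25*log(45/4)/2; F(2) = -20 + 10*sqrt(5)*atan(2*sqrt(5)/5) + 10*log(9).
Integral = F(5/2) - F(2) = -10*log(9) - 10*sqrt(5)*atan(2*sqrt(5)/5) - 5 + 10*sqrt(5)*atan(sqrt(5)/2) + 25*log(45/4)/2.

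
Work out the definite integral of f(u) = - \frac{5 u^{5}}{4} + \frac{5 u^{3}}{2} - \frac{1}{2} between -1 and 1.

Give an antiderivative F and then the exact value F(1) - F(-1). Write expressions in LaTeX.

The integrand splits into summands that can be handled one at a time.
F(u) = - \frac{5 u^{6}}{24} + \frac{5 u^{4}}{8} - \frac{u}{2} is an antiderivative of f.
Check: d/du[- \frac{5 u^{6}}{24} + \frac{5 u^{4}}{8} - \frac{u}{2}] = - \frac{5 u^{5}}{4} + \frac{5 u^{3}}{2} - \frac{1}{2} = f(u).
F(1) = - \frac{1}{12}; F(-1) = \frac{11}{12}.
Integral = F(1) - F(-1) = -1.

Antiderivative: F(u) = - \frac{5 u^{6}}{24} + \frac{5 u^{4}}{8} - \frac{u}{2}; value = -1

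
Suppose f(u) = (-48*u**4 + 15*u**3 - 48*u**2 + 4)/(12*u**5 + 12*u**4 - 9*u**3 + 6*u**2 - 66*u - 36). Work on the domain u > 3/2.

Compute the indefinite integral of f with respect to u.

Factor the denominator (3*(u + 2)*(2*u - 3)*(2*u + 1)*(u**2 + 2)) and decompose: f = -2*(332*u - 607)/(1377*(u**2 + 2)) + 103/(324*(2*u + 1)) - 2371/(1428*(2*u - 3)) - 538/(189*(u + 2)); each piece integrates to a log, atan, or power term.
Check: d/du[-2371*log(u - 3/2)/2856 + 103*log(u + 1/2)/648 - 538*log(u + 2)/189 - 332*log(u**2 + 2)/1377 + 607*sqrt(2)*atan(sqrt(2)*u/2)/1377] = (-48*u**4 + 15*u**3 - 48*u**2 + 4)/(12*u**5 + 12*u**4 - 9*u**3 + 6*u**2 - 66*u - 36) = f(u).

F(u) = -2371*log(u - 3/2)/2856 + 103*log(u + 1/2)/648 - 538*log(u + 2)/189 - 332*log(u**2 + 2)/1377 + 607*sqrt(2)*atan(sqrt(2)*u/2)/1377 + C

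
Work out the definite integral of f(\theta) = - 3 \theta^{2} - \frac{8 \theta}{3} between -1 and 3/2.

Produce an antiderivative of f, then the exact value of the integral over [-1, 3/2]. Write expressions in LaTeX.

Antiderivative: F(\theta) = - \theta^{3} - \frac{4 \theta^{2}}{3}; value = - \frac{145}{24}

Integrate term by term and add the pieces.
F(\theta) = - \theta^{3} - \frac{4 \theta^{2}}{3} is an antiderivative of f.
Check: d/d\theta[- \theta^{3} - \frac{4 \theta^{2}}{3}] = - 3 \theta^{2} - \frac{8 \theta}{3} = f(\theta).
F(3/2) = - \frac{51}{8}; F(-1) = - \frac{1}{3}.
Integral = F(3/2) - F(-1) = - \frac{145}{24}.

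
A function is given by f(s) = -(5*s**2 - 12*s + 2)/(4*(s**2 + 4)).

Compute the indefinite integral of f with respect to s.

Recover f(s) by differentiating a candidate F(s); any mismatch rules it out.
Check: d/ds[-5*s/4 + 3*log(s**2 + 4)/2 + 9*atan(s/2)/4] = (-5*s**2 + 12*s - 2)/(4*s**2 + 16), which equals f(s).

F(s) = -5*s/4 + 3*log(s**2 + 4)/2 + 9*atan(s/2)/4 + C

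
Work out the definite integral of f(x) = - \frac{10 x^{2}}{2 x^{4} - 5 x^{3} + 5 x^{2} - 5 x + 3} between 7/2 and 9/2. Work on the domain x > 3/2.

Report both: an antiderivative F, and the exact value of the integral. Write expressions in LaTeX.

Antiderivative: F(x) = - \frac{90 \log{\left(x - \frac{3}{2} \right)}}{13} + 5 \log{\left(x - 1 \right)} + \frac{25 \log{\left(x^{2} + 1 \right)}}{26} + \frac{5 \operatorname{atan}{\left(x \right)}}{13}; value = - \frac{90 \log{\left(3 \right)}}{13} - 5 \log{\left(\frac{5}{2} \right)} - \frac{25 \log{\left(\frac{53}{4} \right)}}{26} - \frac{5 \operatorname{atan}{\left(\frac{7}{2} \right)}}{13} + \frac{5 \operatorname{atan}{\left(\frac{9}{2} \right)}}{13} + \frac{25 \log{\left(\frac{85}{4} \right)}}{26} + \frac{90 \log{\left(2 \right)}}{13} + 5 \log{\left(\frac{7}{2} \right)}

Factor the denominator (\left(x - 1\right) \left(2 x - 3\right) \left(x^{2} + 1\right)) and decompose: f = \frac{5 \left(5 x + 1\right)}{13 \left(x^{2} + 1\right)} - \frac{180}{13 \left(2 x - 3\right)} + \frac{5}{x - 1}; each piece integrates to a log, atan, or power term.
F(x) = - \frac{90 \log{\left(x - \frac{3}{2} \right)}}{13} + 5 \log{\left(x - 1 \right)} + \frac{25 \log{\left(x^{2} + 1 \right)}}{26} + \frac{5 \operatorname{atan}{\left(x \right)}}{13} is an antiderivative of f.
Check: d/dx[- \frac{90 \log{\left(x - \frac{3}{2} \right)}}{13} + 5 \log{\left(x - 1 \right)} + \frac{25 \log{\left(x^{2} + 1 \right)}}{26} + \frac{5 \operatorname{atan}{\left(x \right)}}{13}] = - \frac{10 x^{2}}{2 x^{4} - 5 x^{3} + 5 x^{2} - 5 x + 3} = f(x).
F(9/2) = - \frac{90 \log{\left(3 \right)}}{13} + \frac{5 \operatorname{atan}{\left(\frac{9}{2} \right)}}{13} + \frac{25 \log{\left(\frac{85}{4} \right)}}{26} + 5 \log{\left(\frac{7}{2} \right)}; F(7/2) = - \frac{90 \log{\left(2 \right)}}{13} + \frac{5 \operatorname{atan}{\left(\frac{7}{2} \right)}}{13} + \frac{25 \log{\left(\frac{53}{4} \right)}}{26} + 5 \log{\left(\frac{5}{2} \right)}.
Integral = F(9/2) - F(7/2) = - \frac{90 \log{\left(3 \right)}}{13} - 5 \log{\left(\frac{5}{2} \right)} - \frac{25 \log{\left(\frac{53}{4} \right)}}{26} - \frac{5 \operatorname{atan}{\left(\frac{7}{2} \right)}}{13} + \frac{5 \operatorname{atan}{\left(\frac{9}{2} \right)}}{13} + \frac{25 \log{\left(\frac{85}{4} \right)}}{26} + \frac{90 \log{\left(2 \right)}}{13} + 5 \log{\left(\frac{7}{2} \right)}.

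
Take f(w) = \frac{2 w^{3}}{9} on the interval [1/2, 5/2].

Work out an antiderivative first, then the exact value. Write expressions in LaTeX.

Recover f(w) by differentiating a candidate F(w); any mismatch rules it out.
F(w) = \frac{w^{4}}{18} is an antiderivative of f.
Check: d/dw[\frac{w^{4}}{18}] = \frac{2 w^{3}}{9} = f(w).
F(5/2) = \frac{625}{288}; F(1/2) = \frac{1}{288}.
Integral = F(5/2) - F(1/2) = \frac{13}{6}.

Antiderivative: F(w) = \frac{w^{4}}{18}; value = \frac{13}{6}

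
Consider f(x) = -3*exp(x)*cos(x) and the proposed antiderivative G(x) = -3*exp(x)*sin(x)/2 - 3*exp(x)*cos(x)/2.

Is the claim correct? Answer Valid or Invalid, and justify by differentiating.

d/dx[G] = -3*exp(x)*cos(x)
This equals f(x) exactly, so the claim holds.

Valid - the claim checks out under differentiation.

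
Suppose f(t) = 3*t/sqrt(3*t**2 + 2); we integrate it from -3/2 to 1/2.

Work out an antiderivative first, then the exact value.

Antiderivative: F(t) = sqrt(3*t**2 + 2); value = -sqrt(35)/2 + sqrt(11)/2

f matches the chain-rule pattern g'(h)*h' with inner function h(t) = 3*t**2 + 2; substituting u = h(t) collapses the integral.
F(t) = sqrt(3*t**2 + 2) is an antiderivative of f.
Check: d/dt[sqrt(3*t**2 + 2)] = 3*t/sqrt(3*t**2 + 2) = f(t).
F(1/2) = sqrt(11)/2; F(-3/2) = sqrt(35)/2.
Integral = F(1/2) - F(-3/2) = -sqrt(35)/2 + sqrt(11)/2.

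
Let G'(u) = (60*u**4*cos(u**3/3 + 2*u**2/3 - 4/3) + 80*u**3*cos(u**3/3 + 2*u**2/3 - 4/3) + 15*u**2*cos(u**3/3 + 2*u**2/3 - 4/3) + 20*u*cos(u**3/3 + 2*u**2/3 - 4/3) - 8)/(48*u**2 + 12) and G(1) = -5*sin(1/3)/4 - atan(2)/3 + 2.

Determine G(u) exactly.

Differentiate the proposed G(u) back; it has to land on the given G'(u).
A general antiderivative is 5*sin(u**3/3 + 2*u**2/3 - 4/3)/4 - atan(2*u)/3 + C.
The condition gives C = -5*sin(1/3)/4 - atan(2)/3 + 2 - (-5*sin(1/3)/4 - atan(2)/3) = 2.
So G(u) = 5*sin(u**3/3 + 2*u**2/3 - 4/3)/4 - atan(2*u)/3 + 2.
Check: d/du[5*sin(u**3/3 + 2*u**2/3 - 4/3)/4 - atan(2*u)/3 + 2] = (60*u**4*cos(u**3/3 + 2*u**2/3 - 4/3) + 80*u**3*cos(u**3/3 + 2*u**2/3 - 4/3) + 15*u**2*cos(u**3/3 + 2*u**2/3 - 4/3) + 20*u*cos(u**3/3 + 2*u**2/3 - 4/3) - 8)/(48*u**2 + 12) = G'(u).

G(u) = 5*sin(u**3/3 + 2*u**2/3 - 4/3)/4 - atan(2*u)/3 + 2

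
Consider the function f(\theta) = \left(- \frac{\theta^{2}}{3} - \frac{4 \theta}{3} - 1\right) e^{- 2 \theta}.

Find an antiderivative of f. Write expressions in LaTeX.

Recognize the product-rule pattern: f = u'v + uv' with u = \frac{\theta^{2}}{6} + \frac{5 \theta}{6} + \frac{11}{12}, v = e^{- 2 \theta}, so integration by parts undoes it.
Check: d/d\theta[\frac{\left(2 \theta^{2} + 10 \theta + 11\right) e^{- 2 \theta}}{12}] = \frac{\left(- \theta^{2} - 4 \theta - 3\right) e^{- 2 \theta}}{3}, which equals f(\theta).

An antiderivative is F(\theta) = \frac{\left(2 \theta^{2} + 10 \theta + 11\right) e^{- 2 \theta}}{12}.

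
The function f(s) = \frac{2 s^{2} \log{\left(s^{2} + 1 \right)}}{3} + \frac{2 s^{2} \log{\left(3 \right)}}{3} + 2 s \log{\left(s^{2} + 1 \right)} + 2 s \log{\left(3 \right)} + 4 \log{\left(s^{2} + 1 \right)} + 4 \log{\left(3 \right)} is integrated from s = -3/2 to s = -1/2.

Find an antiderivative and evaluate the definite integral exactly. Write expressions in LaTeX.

Integrate term by term and add the pieces.
F(s) = - \frac{4 s^{3}}{27} - s^{2} - \frac{68 s}{9} + \left(\frac{2 s^{3}}{9} + s^{2} + 4 s\right) \log{\left(3 s^{2} + 3 \right)} + \log{\left(s^{2} + 1 \right)} + \frac{68 \operatorname{atan}{\left(s \right)}}{9} is an antiderivative of f.
Check: d/ds[- \frac{4 s^{3}}{27} - s^{2} - \frac{68 s}{9} + \left(\frac{2 s^{3}}{9} + s^{2} + 4 s\right) \log{\left(3 s^{2} + 3 \right)} + \log{\left(s^{2} + 1 \right)} + \frac{68 \operatorname{atan}{\left(s \right)}}{9}] = \frac{2 s^{2} \log{\left(s^{2} + 1 \right)}}{3} + \frac{2 s^{2} \log{\left(3 \right)}}{3} + 2 s \log{\left(s^{2} + 1 \right)} + 2 s \log{\left(3 \right)} + 4 \log{\left(s^{2} + 1 \right)} + 4 \log{\left(3 \right)} = f(s).
F(-1/2) = - \frac{68 \operatorname{atan}{\left(\frac{1}{2} \right)}}{9} - \frac{16 \log{\left(\frac{15}{4} \right)}}{9} + \log{\left(\frac{5}{4} \right)} + \frac{383}{108}; F(-3/2) = - \frac{9 \log{\left(\frac{39}{4} \right)}}{2} - \frac{68 \operatorname{atan}{\left(\frac{3}{2} \right)}}{9} + \log{\left(\frac{13}{4} \right)} + \frac{115}{12}.
Integral = F(-1/2) - F(-3/2) = - \frac{163}{27} - \frac{68 \operatorname{atan}{\left(\frac{1}{2} \right)}}{9} - \frac{16 \log{\left(\frac{15}{4} \right)}}{9} - \log{\left(\frac{13}{4} \right)} + \log{\left(\frac{5}{4} \right)} + \frac{68 \operatorname{atan}{\left(\frac{3}{2} \right)}}{9} + \frac{9 \log{\left(\frac{39}{4} \right)}}{2}.

Antiderivative: F(s) = - \frac{4 s^{3}}{27} - s^{2} - \frac{68 s}{9} + \left(\frac{2 s^{3}}{9} + s^{2} + 4 s\right) \log{\left(3 s^{2} + 3 \right)} + \log{\left(s^{2} + 1 \right)} + \frac{68 \operatorname{atan}{\left(s \right)}}{9}; value = - \frac{163}{27} - \frac{68 \operatorname{atan}{\left(\frac{1}{2} \right)}}{9} - \frac{16 \log{\left(\frac{15}{4} \right)}}{9} - \log{\left(\frac{13}{4} \right)} + \log{\left(\frac{5}{4} \right)} + \frac{68 \operatorname{atan}{\left(\frac{3}{2} \right)}}{9} + \frac{9 \log{\left(\frac{39}{4} \right)}}{2}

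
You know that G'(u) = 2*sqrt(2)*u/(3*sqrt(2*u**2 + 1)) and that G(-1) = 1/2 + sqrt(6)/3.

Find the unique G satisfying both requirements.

The substitution w = 4*u**2 + 2 works: G'(u) is exactly (dG/dw)*(dw/du) for that inner function.
A general antiderivative is sqrt(4*u**2 + 2)/3 + C.
The condition gives C = 1/2 + sqrt(6)/3 - (sqrt(6)/3) = 1/2.
So G(u) = sqrt(2)*sqrt(2*u**2 + 1)/3 + 1/2.
Check: d/du[sqrt(2)*sqrt(2*u**2 + 1)/3 + 1/2] = 2*sqrt(2)*u/(3*sqrt(2*u**2 + 1)) = G'(u).

G(u) = sqrt(2)*sqrt(2*u**2 + 1)/3 + 1/2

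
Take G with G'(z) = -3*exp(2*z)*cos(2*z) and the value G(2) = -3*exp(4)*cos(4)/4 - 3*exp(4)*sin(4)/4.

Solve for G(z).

For G(z) to be correct, d/dz[G] must agree with the stated G'(z) identically.
A general antiderivative is -3*exp(2*z)*sin(2*z)/4 - 3*exp(2*z)*cos(2*z)/4 + C.
The condition gives C = -3*exp(4)*cos(4)/4 - 3*exp(4)*sin(4)/4 - (-3*exp(4)*cos(4)/4 - 3*exp(4)*sin(4)/4) = 0.
So G(z) = -3*(sin(2*z) + cos(2*z))*exp(2*z)/4.
Check: d/dz[-3*(sin(2*z) + cos(2*z))*exp(2*z)/4] = -3*exp(2*z)*cos(2*z) = G'(z).

G(z) = -3*(sin(2*z) + cos(2*z))*exp(2*z)/4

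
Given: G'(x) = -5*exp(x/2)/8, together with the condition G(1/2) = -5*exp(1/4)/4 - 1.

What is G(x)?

For G(x) to be correct, d/dx[G] must agree with the stated G'(x) identically.
A general antiderivative is -5*exp(x/2)/4 + C.
The condition gives C = -5*exp(1/4)/4 - 1 - (-5*exp(1/4)/4) = -1.
So G(x) = -5*exp(x/2)/4 - 1.
Check: d/dx[-5*exp(x/2)/4 - 1] = -5*exp(x/2)/8 = G'(x).

G(x) = -5*exp(x/2)/4 - 1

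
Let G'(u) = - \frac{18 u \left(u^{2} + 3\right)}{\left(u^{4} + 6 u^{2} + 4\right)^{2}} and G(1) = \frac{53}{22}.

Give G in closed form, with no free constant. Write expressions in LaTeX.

G(u) = \frac{4 u^{4} + 24 u^{2} + 25}{2 \left(u^{4} + 6 u^{2} + 4\right)}

The substitution w = \frac{u^{4}}{3} + 2 u^{2} + \frac{4}{3} works: G'(u) is exactly (dG/dw)*(dw/du) for that inner function.
A general antiderivative is \frac{3}{2 \left(\frac{u^{4}}{3} + 2 u^{2} + \frac{4}{3}\right)} + C.
The condition gives C = \frac{53}{22} - (\frac{9}{22}) = 2.
So G(u) = \frac{4 u^{4} + 24 u^{2} + 25}{2 \left(u^{4} + 6 u^{2} + 4\right)}.
Check: d/du[\frac{4 u^{4} + 24 u^{2} + 25}{2 \left(u^{4} + 6 u^{2} + 4\right)}] = \frac{- 18 u^{3} - 54 u}{u^{8} + 12 u^{6} + 44 u^{4} + 48 u^{2} + 16}, which equals G'(u).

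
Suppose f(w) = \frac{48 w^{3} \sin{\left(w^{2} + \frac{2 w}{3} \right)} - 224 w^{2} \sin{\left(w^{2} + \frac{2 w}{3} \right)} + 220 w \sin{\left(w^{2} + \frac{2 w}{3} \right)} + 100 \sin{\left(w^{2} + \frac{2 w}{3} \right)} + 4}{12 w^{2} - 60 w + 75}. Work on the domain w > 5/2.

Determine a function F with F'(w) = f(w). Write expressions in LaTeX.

Whatever form F(w) takes, F'(w) = f(w) is non-negotiable.
Check: d/dw[\frac{- 12 w \cos{\left(w^{2} + \frac{2 w}{3} \right)} + 30 \cos{\left(w^{2} + \frac{2 w}{3} \right)} - 2}{6 w - 15}] = \frac{48 w^{3} \sin{\left(w^{2} + \frac{2 w}{3} \right)} - 224 w^{2} \sin{\left(w^{2} + \frac{2 w}{3} \right)} + 220 w \sin{\left(w^{2} + \frac{2 w}{3} \right)} + 100 \sin{\left(w^{2} + \frac{2 w}{3} \right)} + 4}{12 w^{2} - 60 w + 75} = f(w).

An antiderivative is F(w) = \frac{- 12 w \cos{\left(w^{2} + \frac{2 w}{3} \right)} + 30 \cos{\left(w^{2} + \frac{2 w}{3} \right)} - 2}{6 w - 15}.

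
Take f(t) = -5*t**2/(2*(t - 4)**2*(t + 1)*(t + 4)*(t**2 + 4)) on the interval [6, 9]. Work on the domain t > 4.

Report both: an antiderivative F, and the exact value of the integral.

Factor the denominator (2*(t - 4)**2*(t + 1)*(t + 4)*(t**2 + 4)) and decompose: f = -(3*t - 8)/(200*(t**2 + 4)) + 1/(96*(t + 4)) - 1/(150*(t + 1)) + 9/(800*(t - 4)) - 1/(20*(t - 4)**2); each piece integrates to a log, atan, or power term.
F(t) = 9*log(t - 4)/800 - log(t + 1)/150 + log(t + 4)/96 - 3*log(t**2 + 4)/400 + atan(t/2)/50 + 5/(100*t - 400) is an antiderivative of f.
Check: d/dt[9*log(t - 4)/800 - log(t + 1)/150 + log(t + 4)/96 - 3*log(t**2 + 4)/400 + atan(t/2)/50 + 5/(100*t - 400)] = -5*t**2/(2*t**6 - 6*t**5 - 32*t**4 + 72*t**3 - 32*t**2 + 384*t + 512), which equals f(t).
F(9) = -3*log(85)/400 - log(10)/150 + 1/100 + 9*log(5)/800 + log(13)/96 + atan(9/2)/50; F(6) = -3*log(40)/400 - log(7)/150 + 9*log(2)/800 + log(10)/96 + atan(3)/50 + 1/40.
Integral = F(9) - F(6) = -41*log(10)/2400 - 3*log(85)/400 - atan(3)/50 - 3/200 - 9*log(2)/800 + log(7)/150 + 9*log(5)/800 + log(13)/96 + atan(9/2)/50 + 3*log(40)/400.

Antiderivative: F(t) = 9*log(t - 4)/800 - log(t + 1)/150 + log(t + 4)/96 - 3*log(t**2 + 4)/400 + atan(t/2)/50 + 5/(100*t - 400); value = -41*log(10)/2400 - 3*log(85)/400 - atan(3)/50 - 3/200 - 9*log(2)/800 + log(7)/150 + 9*log(5)/800 + log(13)/96 + atan(9/2)/50 + 3*log(40)/400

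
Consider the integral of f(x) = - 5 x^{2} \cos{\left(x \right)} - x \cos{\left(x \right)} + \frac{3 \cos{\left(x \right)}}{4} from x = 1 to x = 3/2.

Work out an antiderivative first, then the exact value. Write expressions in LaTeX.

Antiderivative: F(x) = - \frac{20 x^{2} \sin{\left(x \right)} + 4 x \sin{\left(x \right)} + 40 x \cos{\left(x \right)} - 43 \sin{\left(x \right)} + 4 \cos{\left(x \right)}}{4}; value = - \frac{19 \sin{\left(1 \right)}}{4} - 2 \sin{\left(\frac{3}{2} \right)} - 16 \cos{\left(\frac{3}{2} \right)} + 11 \cos{\left(1 \right)}

The integrand splits into summands that can be handled one at a time.
F(x) = - \frac{20 x^{2} \sin{\left(x \right)} + 4 x \sin{\left(x \right)} + 40 x \cos{\left(x \right)} - 43 \sin{\left(x \right)} + 4 \cos{\left(x \right)}}{4} is an antiderivative of f.
Check: d/dx[- \frac{20 x^{2} \sin{\left(x \right)} + 4 x \sin{\left(x \right)} + 40 x \cos{\left(x \right)} - 43 \sin{\left(x \right)} + 4 \cos{\left(x \right)}}{4}] = - 5 x^{2} \cos{\left(x \right)} - x \cos{\left(x \right)} + \frac{3 \cos{\left(x \right)}}{4} = f(x).
F(3/2) = - 2 \sin{\left(\frac{3}{2} \right)} - 16 \cos{\left(\frac{3}{2} \right)}; F(1) = - 11 \cos{\left(1 \right)} + \frac{19 \sin{\left(1 \right)}}{4}.
Integral = F(3/2) - F(1) = - \frac{19 \sin{\left(1 \right)}}{4} - 2 \sin{\left(\frac{3}{2} \right)} - 16 \cos{\left(\frac{3}{2} \right)} + 11 \cos{\left(1 \right)}.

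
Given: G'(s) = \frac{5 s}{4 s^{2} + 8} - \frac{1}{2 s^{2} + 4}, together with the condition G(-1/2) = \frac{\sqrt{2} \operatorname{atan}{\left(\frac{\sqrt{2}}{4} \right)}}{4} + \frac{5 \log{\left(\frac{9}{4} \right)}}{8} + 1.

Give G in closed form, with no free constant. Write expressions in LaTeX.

Integrate term by term and add the pieces.
A general antiderivative is \frac{5 \log{\left(s^{2} + 2 \right)}}{8} - \frac{\sqrt{2} \operatorname{atan}{\left(\frac{\sqrt{2} s}{2} \right)}}{4} + C.
The condition gives C = \frac{\sqrt{2} \operatorname{atan}{\left(\frac{\sqrt{2}}{4} \right)}}{4} + \frac{5 \log{\left(\frac{9}{4} \right)}}{8} + 1 - (\frac{\sqrt{2} \operatorname{atan}{\left(\frac{\sqrt{2}}{4} \right)}}{4} + \frac{5 \log{\left(\frac{9}{4} \right)}}{8}) = 1.
So G(s) = \frac{5 \log{\left(s^{2} + 2 \right)}}{8} - \frac{\sqrt{2} \operatorname{atan}{\left(\frac{\sqrt{2} s}{2} \right)}}{4} + 1.
Check: d/ds[\frac{5 \log{\left(s^{2} + 2 \right)}}{8} - \frac{\sqrt{2} \operatorname{atan}{\left(\frac{\sqrt{2} s}{2} \right)}}{4} + 1] = \frac{5 s - 2}{4 s^{2} + 8}, which equals G'(s).

G(s) = \frac{5 \log{\left(s^{2} + 2 \right)}}{8} - \frac{\sqrt{2} \operatorname{atan}{\left(\frac{\sqrt{2} s}{2} \right)}}{4} + 1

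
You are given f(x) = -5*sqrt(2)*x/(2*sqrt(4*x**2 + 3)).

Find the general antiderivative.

f matches the chain-rule pattern g'(h)*h' with inner function h(x) = 2*x**2 + 3/2; substituting u = h(x) collapses the integral.
Check: d/dx[-5*sqrt(2)*sqrt(4*x**2 + 3)/8] = -5*sqrt(2)*x/(2*sqrt(4*x**2 + 3)) = f(x).

F(x) = -5*sqrt(2)*sqrt(4*x**2 + 3)/8 + C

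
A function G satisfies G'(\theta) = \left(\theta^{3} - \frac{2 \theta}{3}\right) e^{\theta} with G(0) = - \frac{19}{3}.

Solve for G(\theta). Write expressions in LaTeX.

G'(\theta) has the shape u'v + uv' for u = \theta^{3} - 3 \theta^{2} + \frac{16 \theta}{3} - \frac{16}{3} and v = e^{\theta} — it is the derivative of the product u*v.
A general antiderivative is \frac{\left(3 \theta^{3} - 9 \theta^{2} + 16 \theta - 16\right) e^{\theta}}{3} + C.
The condition gives C = - \frac{19}{3} - (- \frac{16}{3}) = -1.
So G(\theta) = \theta^{3} e^{\theta} - 3 \theta^{2} e^{\theta} + \frac{16 \theta e^{\theta}}{3} - \frac{16 e^{\theta}}{3} - 1.
Check: d/d\theta[\theta^{3} e^{\theta} - 3 \theta^{2} e^{\theta} + \frac{16 \theta e^{\theta}}{3} - \frac{16 e^{\theta}}{3} - 1] = \theta^{3} e^{\theta} - \frac{2 \theta e^{\theta}}{3}, which equals G'(\theta).

G(\theta) = \theta^{3} e^{\theta} - 3 \theta^{2} e^{\theta} + \frac{16 \theta e^{\theta}}{3} - \frac{16 e^{\theta}}{3} - 1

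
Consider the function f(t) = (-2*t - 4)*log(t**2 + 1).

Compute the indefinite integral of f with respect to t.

F(t) = t**2 + t*(-t - 4)*log(t**2 + 1) + 8*t - log(t**2 + 1) - 8*atan(t) + C

Whatever form F(t) takes, F'(t) = f(t) is non-negotiable.
Check: d/dt[t**2 + t*(-t - 4)*log(t**2 + 1) + 8*t - log(t**2 + 1) - 8*atan(t)] = -2*t*log(t**2 + 1) - 4*log(t**2 + 1), which equals f(t).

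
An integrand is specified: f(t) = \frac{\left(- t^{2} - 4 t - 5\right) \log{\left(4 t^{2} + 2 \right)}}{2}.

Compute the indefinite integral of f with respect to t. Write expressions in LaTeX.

Recover f(t) by differentiating a candidate F(t); any mismatch rules it out.
Check: d/dt[\frac{4 t^{3} + 36 t^{2} + 6 t \left(- t^{2} - 6 t - 15\right) \log{\left(4 t^{2} + 2 \right)} + 174 t - 18 \log{\left(t^{2} + \frac{1}{2} \right)} - 87 \sqrt{2} \operatorname{atan}{\left(\sqrt{2} t \right)}}{36}] = - \frac{t^{2} \log{\left(2 t^{2} + 1 \right)}}{2} - \frac{t^{2} \log{\left(2 \right)}}{2} - 2 t \log{\left(2 t^{2} + 1 \right)} - 2 t \log{\left(2 \right)} - \frac{5 \log{\left(2 t^{2} + 1 \right)}}{2} - \frac{5 \log{\left(2 \right)}}{2}, which equals f(t).

F(t) = \frac{4 t^{3} + 36 t^{2} + 6 t \left(- t^{2} - 6 t - 15\right) \log{\left(4 t^{2} + 2 \right)} + 174 t - 18 \log{\left(t^{2} + \frac{1}{2} \right)} - 87 \sqrt{2} \operatorname{atan}{\left(\sqrt{2} t \right)}}{36} + C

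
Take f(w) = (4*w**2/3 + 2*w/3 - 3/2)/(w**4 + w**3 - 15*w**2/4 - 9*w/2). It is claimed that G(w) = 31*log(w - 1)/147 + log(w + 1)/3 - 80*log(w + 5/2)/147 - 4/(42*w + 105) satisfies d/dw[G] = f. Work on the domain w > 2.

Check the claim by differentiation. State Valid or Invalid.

d/dw[G] = (16*w**2 + 40*w + 6)/(12*w**4 + 60*w**3 + 63*w**2 - 60*w - 75)
d/dw[G] - f(w) = (-128*w**5 - 480*w**4 - 352*w**3 + 128*w**2 - 268*w - 450)/(48*w**8 + 288*w**7 + 312*w**6 - 1104*w**5 - 2565*w**4 - 534*w**3 + 2205*w**2 + 1350*w) != 0.

Invalid: d/dw[G] - f = (-128*w**5 - 480*w**4 - 352*w**3 + 128*w**2 - 268*w - 450)/(48*w**8 + 288*w**7 + 312*w**6 - 1104*w**5 - 2565*w**4 - 534*w**3 + 2205*w**2 + 1350*w), which is not 0.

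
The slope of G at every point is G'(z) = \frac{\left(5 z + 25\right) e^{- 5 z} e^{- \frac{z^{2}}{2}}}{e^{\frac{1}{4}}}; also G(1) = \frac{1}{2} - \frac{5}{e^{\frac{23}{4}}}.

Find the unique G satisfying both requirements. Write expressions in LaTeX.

G'(z) matches the chain-rule pattern g'(h)*h' with inner function h(z) = - \frac{z^{2}}{2} - 5 z - \frac{1}{4}; substituting u = h(z) collapses the integral.
A general antiderivative is - 5 e^{- \frac{z^{2}}{2} - 5 z - \frac{1}{4}} + C.
The condition gives C = \frac{1}{2} - \frac{5}{e^{\frac{23}{4}}} - (- \frac{5}{e^{\frac{23}{4}}}) = \frac{1}{2}.
So G(z) = \frac{\left(e^{\frac{1}{4}} e^{5 z} e^{\frac{z^{2}}{2}} - 10\right) e^{- 5 z} e^{- \frac{z^{2}}{2}}}{2 e^{\frac{1}{4}}}.
Check: d/dz[\frac{\left(e^{\frac{1}{4}} e^{5 z} e^{\frac{z^{2}}{2}} - 10\right) e^{- 5 z} e^{- \frac{z^{2}}{2}}}{2 e^{\frac{1}{4}}}] = \frac{\left(5 z + 25\right) e^{- 5 z} e^{- \frac{z^{2}}{2}}}{e^{\frac{1}{4}}} = G'(z).

G(z) = \frac{\left(e^{\frac{1}{4}} e^{5 z} e^{\frac{z^{2}}{2}} - 10\right) e^{- 5 z} e^{- \frac{z^{2}}{2}}}{2 e^{\frac{1}{4}}}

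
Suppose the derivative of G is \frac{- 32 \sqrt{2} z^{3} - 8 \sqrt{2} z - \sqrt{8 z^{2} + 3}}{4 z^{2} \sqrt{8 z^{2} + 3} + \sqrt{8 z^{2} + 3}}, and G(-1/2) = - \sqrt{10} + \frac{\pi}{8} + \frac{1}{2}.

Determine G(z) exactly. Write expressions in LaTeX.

Recover the given G'(z) by differentiating a candidate G(z); any mismatch rules it out.
A general antiderivative is - 2 \sqrt{4 z^{2} + \frac{3}{2}} - \frac{\operatorname{atan}{\left(2 z \right)}}{2} + C.
The condition gives C = - \sqrt{10} + \frac{\pi}{8} + \frac{1}{2} - (- \sqrt{10} + \frac{\pi}{8}) = \frac{1}{2}.
So G(z) = \frac{\sqrt{2} \left(- 4 \sqrt{8 z^{2} + 3} - \sqrt{2} \operatorname{atan}{\left(2 z \right)} + \sqrt{2}\right)}{4}.
Check: d/dz[\frac{\sqrt{2} \left(- 4 \sqrt{8 z^{2} + 3} - \sqrt{2} \operatorname{atan}{\left(2 z \right)} + \sqrt{2}\right)}{4}] = \frac{- 32 \sqrt{2} z^{3} - 8 \sqrt{2} z - \sqrt{8 z^{2} + 3}}{4 z^{2} \sqrt{8 z^{2} + 3} + \sqrt{8 z^{2} + 3}} = G'(z).

G(z) = \frac{\sqrt{2} \left(- 4 \sqrt{8 z^{2} + 3} - \sqrt{2} \operatorname{atan}{\left(2 z \right)} + \sqrt{2}\right)}{4}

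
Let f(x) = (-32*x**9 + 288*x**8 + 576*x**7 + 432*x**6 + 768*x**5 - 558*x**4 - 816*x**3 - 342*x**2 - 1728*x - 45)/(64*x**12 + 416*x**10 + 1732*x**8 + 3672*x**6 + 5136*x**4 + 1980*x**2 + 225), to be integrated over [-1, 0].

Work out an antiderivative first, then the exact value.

Any candidate F(x) must reproduce f(x) exactly when differentiated.
F(x) = (2*x**4 - 12*x**3 - 18*x**2 - 3*x + 9)/(8*x**6 + 26*x**4 + 66*x**2 + 15) is an antiderivative of f.
Check: d/dx[(2*x**4 - 12*x**3 - 18*x**2 - 3*x + 9)/(8*x**6 + 26*x**4 + 66*x**2 + 15)] = (-32*x**9 + 288*x**8 + 576*x**7 + 432*x**6 + 768*x**5 - 558*x**4 - 816*x**3 - 342*x**2 - 1728*x - 45)/(64*x**12 + 416*x**10 + 1732*x**8 + 3672*x**6 + 5136*x**4 + 1980*x**2 + 225) = f(x).
F(0) = 3/5; F(-1) = 8/115.
Integral = F(0) - F(-1) = 61/115.

Antiderivative: F(x) = (2*x**4 - 12*x**3 - 18*x**2 - 3*x + 9)/(8*x**6 + 26*x**4 + 66*x**2 + 15); value = 61/115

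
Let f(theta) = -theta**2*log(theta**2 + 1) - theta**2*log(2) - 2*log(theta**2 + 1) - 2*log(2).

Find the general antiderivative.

Integrate term by term and add the pieces.
Check: d/dtheta[-theta**3*log(theta**2 + 1)/3 - theta**3*log(2)/3 + 2*theta**3/9 - 2*theta*log(theta**2 + 1) - 2*theta*log(2) + 10*theta/3 - 10*atan(theta)/3] = -theta**2*log(theta**2 + 1) - theta**2*log(2) - 2*log(theta**2 + 1) - 2*log(2) = f(theta).

F(theta) = -theta**3*log(theta**2 + 1)/3 - theta**3*log(2)/3 + 2*theta**3/9 - 2*theta*log(theta**2 + 1) - 2*theta*log(2) + 10*theta/3 - 10*atan(theta)/3 + C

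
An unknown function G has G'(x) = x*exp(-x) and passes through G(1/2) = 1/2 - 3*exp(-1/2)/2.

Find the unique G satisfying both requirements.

G(x) = (-2*x + exp(x) - 2)*exp(-x)/2

Recognize the product-rule pattern: G'(x) = u'v + uv' with u = -x - 1, v = exp(-x), so integration by parts undoes it.
A general antiderivative is (-x - 1)*exp(-x) + C.
The condition gives C = 1/2 - 3*exp(-1/2)/2 - (-3*exp(-1/2)/2) = 1/2.
So G(x) = (-2*x + exp(x) - 2)*exp(-x)/2.
Check: d/dx[(-2*x + exp(x) - 2)*exp(-x)/2] = x*exp(-x) = G'(x).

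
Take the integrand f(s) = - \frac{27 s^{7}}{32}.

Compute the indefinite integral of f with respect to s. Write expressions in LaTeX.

Check any antiderivative F(s) by computing F'(s) and comparing it with f(s).
Check: d/ds[- \frac{27 s^{8}}{256}] = - \frac{27 s^{7}}{32} = f(s).

F(s) = - \frac{27 s^{8}}{256} + C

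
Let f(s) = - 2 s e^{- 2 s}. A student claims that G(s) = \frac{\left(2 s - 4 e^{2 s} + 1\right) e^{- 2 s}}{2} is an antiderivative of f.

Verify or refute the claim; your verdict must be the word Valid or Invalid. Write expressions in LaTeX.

Valid - the claim checks out under differentiation.

d/ds[G] = - 2 s e^{- 2 s}
This equals f(s) exactly, so the claim holds.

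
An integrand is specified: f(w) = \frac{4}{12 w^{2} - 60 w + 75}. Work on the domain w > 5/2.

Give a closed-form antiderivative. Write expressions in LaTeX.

An antiderivative is F(w) = - \frac{2}{6 w - 15}.

Whatever form F(w) takes, F'(w) = f(w) is non-negotiable.
Check: d/dw[- \frac{2}{6 w - 15}] = \frac{4}{12 w^{2} - 60 w + 75} = f(w).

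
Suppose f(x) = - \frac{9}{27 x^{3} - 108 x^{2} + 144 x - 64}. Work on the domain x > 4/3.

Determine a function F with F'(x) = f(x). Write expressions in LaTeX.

An antiderivative is F(x) = \frac{3}{18 x^{2} - 48 x + 32}.

An antiderivative F(x) passes only if d/dx[F] lands on f(x) exactly.
Check: d/dx[\frac{3}{18 x^{2} - 48 x + 32}] = - \frac{9}{27 x^{3} - 108 x^{2} + 144 x - 64} = f(x).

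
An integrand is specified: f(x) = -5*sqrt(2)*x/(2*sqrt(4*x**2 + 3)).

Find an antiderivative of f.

An antiderivative is F(x) = -5*sqrt(2*x**2 + 3/2)/4.

The substitution u = 2*x**2 + 3/2 works: f is exactly (dF/du)*(du/dx) for that inner function.
Check: d/dx[-5*sqrt(2*x**2 + 3/2)/4] = -5*sqrt(2)*x/(2*sqrt(4*x**2 + 3)) = f(x).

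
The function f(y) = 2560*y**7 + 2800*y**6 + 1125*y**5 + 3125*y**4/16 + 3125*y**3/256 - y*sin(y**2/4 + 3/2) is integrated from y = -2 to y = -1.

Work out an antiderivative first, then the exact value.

Antiderivative: F(y) = (327680*y**8 + 409600*y**7 + 192000*y**6 + 40000*y**5 + 3125*y**4 + 2048*cos(y**2/4 + 3/2))/1024; value = -42442075/1024 + 2*cos(7/4) - 2*cos(5/2)

The integrand splits into summands that can be handled one at a time.
F(y) = (327680*y**8 + 409600*y**7 + 192000*y**6 + 40000*y**5 + 3125*y**4 + 2048*cos(y**2/4 + 3/2))/1024 is an antiderivative of f.
Check: d/dy[(327680*y**8 + 409600*y**7 + 192000*y**6 + 40000*y**5 + 3125*y**4 + 2048*cos(y**2/4 + 3/2))/1024] = 2560*y**7 + 2800*y**6 + 1125*y**5 + 3125*y**4/16 + 3125*y**3/256 - y*sin(y**2/4 + 3/2) = f(y).
F(-1) = 2*cos(7/4) + 73205/1024; F(-2) = 2*cos(5/2) + 2657205/64.
Integral = F(-1) - F(-2) = -42442075/1024 + 2*cos(7/4) - 2*cos(5/2).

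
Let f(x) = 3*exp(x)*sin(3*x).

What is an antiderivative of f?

Recover f(x) by differentiating a candidate F(x); any mismatch rules it out.
Check: d/dx[3*exp(x)*sin(3*x)/10 - 9*exp(x)*cos(3*x)/10] = 3*exp(x)*sin(3*x) = f(x).

An antiderivative is F(x) = 3*exp(x)*sin(3*x)/10 - 9*exp(x)*cos(3*x)/10.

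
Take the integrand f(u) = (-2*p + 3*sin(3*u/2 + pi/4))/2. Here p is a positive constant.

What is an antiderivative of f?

An antiderivative is F(u) = -p*u - cos(3*u/2 + pi/4).

Any candidate F(u) must reproduce f(u) exactly when differentiated.
Check: d/du[-p*u - cos(3*u/2 + pi/4)] = -p + 3*sin(3*u/2 + pi/4)/2, which equals f(u).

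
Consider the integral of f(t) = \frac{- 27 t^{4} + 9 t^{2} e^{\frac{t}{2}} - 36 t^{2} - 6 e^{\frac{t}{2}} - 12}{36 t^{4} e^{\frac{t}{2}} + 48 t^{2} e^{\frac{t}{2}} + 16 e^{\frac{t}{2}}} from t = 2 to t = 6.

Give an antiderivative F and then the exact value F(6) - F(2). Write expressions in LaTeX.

Antiderivative: F(t) = \frac{18 t^{2} - 3 t e^{\frac{t}{2}} + 12}{12 t^{2} e^{\frac{t}{2}} + 8 e^{\frac{t}{2}}}; value = - \frac{3}{2 e} + \frac{51}{770} + \frac{3}{2 e^{3}}

Differentiate the proposed F(t) back; it has to land on f(t) exactly.
F(t) = \frac{18 t^{2} - 3 t e^{\frac{t}{2}} + 12}{12 t^{2} e^{\frac{t}{2}} + 8 e^{\frac{t}{2}}} is an antiderivative of f.
Check: d/dt[\frac{18 t^{2} - 3 t e^{\frac{t}{2}} + 12}{12 t^{2} e^{\frac{t}{2}} + 8 e^{\frac{t}{2}}}] = \frac{- 27 t^{4} + 9 t^{2} e^{\frac{t}{2}} - 36 t^{2} - 6 e^{\frac{t}{2}} - 12}{36 t^{4} e^{\frac{t}{2}} + 48 t^{2} e^{\frac{t}{2}} + 16 e^{\frac{t}{2}}} = f(t).
F(6) = - \frac{9}{220} + \frac{3}{2 e^{3}}; F(2) = - \frac{3}{28} + \frac{3}{2 e}.
Integral = F(6) - F(2) = - \frac{3}{2 e} + \frac{51}{770} + \frac{3}{2 e^{3}}.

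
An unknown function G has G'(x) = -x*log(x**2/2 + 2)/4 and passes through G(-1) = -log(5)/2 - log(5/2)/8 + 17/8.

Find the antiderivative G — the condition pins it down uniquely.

G(x) = (-x**2*log(x**2/2 + 2) + x**2 - 4*log(x**2 + 4) + 16)/8

Differentiate the proposed G(x) back; it has to land on the given G'(x).
A general antiderivative is -x**2*log(x**2/2 + 2)/8 + x**2/8 - log(x**2 + 4)/2 + C.
The condition gives C = -log(5)/2 - log(5/2)/8 + 17/8 - (-log(5)/2 - log(5/2)/8 + 1/8) = 2.
So G(x) = (-x**2*log(x**2/2 + 2) + x**2 - 4*log(x**2 + 4) + 16)/8.
Check: d/dx[(-x**2*log(x**2/2 + 2) + x**2 - 4*log(x**2 + 4) + 16)/8] = -x*log(x**2/2 + 2)/4 = G'(x).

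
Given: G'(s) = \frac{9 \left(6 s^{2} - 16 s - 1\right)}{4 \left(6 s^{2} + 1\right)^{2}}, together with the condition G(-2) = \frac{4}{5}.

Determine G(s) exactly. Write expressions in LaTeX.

G(s) = \frac{12 s^{2} - 9 s + 14}{24 s^{2} + 4}

Recognize the product-rule pattern: G'(s) = u'v + uv' with u = \frac{1}{2 s^{2} + \frac{1}{3}}, v = 1 - \frac{3 s}{4}, so integration by parts undoes it.
A general antiderivative is \frac{1 - \frac{3 s}{4}}{2 s^{2} + \frac{1}{3}} + C.
The condition gives C = \frac{4}{5} - (\frac{3}{10}) = \frac{1}{2}.
So G(s) = \frac{12 s^{2} - 9 s + 14}{24 s^{2} + 4}.
Check: d/ds[\frac{12 s^{2} - 9 s + 14}{24 s^{2} + 4}] = \frac{54 s^{2} - 144 s - 9}{144 s^{4} + 48 s^{2} + 4}, which equals G'(s).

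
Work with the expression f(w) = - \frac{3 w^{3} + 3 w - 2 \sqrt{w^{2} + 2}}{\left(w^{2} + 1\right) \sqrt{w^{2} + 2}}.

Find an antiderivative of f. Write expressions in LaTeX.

For F(w) to be correct the identity F'(w) - f(w) = 0 must hold.
Check: d/dw[- 3 \sqrt{w^{2} + 2} + 2 \operatorname{atan}{\left(w \right)}] = \frac{- 3 w^{3} - 3 w + 2 \sqrt{w^{2} + 2}}{w^{2} \sqrt{w^{2} + 2} + \sqrt{w^{2} + 2}}, which equals f(w).

An antiderivative is F(w) = - 3 \sqrt{w^{2} + 2} + 2 \operatorname{atan}{\left(w \right)}.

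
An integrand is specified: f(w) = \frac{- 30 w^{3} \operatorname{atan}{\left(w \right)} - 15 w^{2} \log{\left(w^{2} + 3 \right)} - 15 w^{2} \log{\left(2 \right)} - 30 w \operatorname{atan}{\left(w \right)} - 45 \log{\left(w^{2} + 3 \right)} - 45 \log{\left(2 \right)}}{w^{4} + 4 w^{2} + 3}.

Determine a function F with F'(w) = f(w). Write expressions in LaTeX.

An antiderivative is F(w) = - 15 \log{\left(2 w^{2} + 6 \right)} \operatorname{atan}{\left(w \right)}.

Recognize the product-rule pattern: f = u'v + uv' with u = - 15 \operatorname{atan}{\left(w \right)}, v = \log{\left(2 w^{2} + 6 \right)}, so integration by parts undoes it.
Check: d/dw[- 15 \log{\left(2 w^{2} + 6 \right)} \operatorname{atan}{\left(w \right)}] = \frac{- 30 w^{3} \operatorname{atan}{\left(w \right)} - 15 w^{2} \log{\left(w^{2} + 3 \right)} - 15 w^{2} \log{\left(2 \right)} - 30 w \operatorname{atan}{\left(w \right)} - 45 \log{\left(w^{2} + 3 \right)} - 45 \log{\left(2 \right)}}{w^{4} + 4 w^{2} + 3} = f(w).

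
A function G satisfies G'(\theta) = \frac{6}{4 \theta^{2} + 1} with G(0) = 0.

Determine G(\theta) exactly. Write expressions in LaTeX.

Check a candidate G(\theta) by differentiating: d/d\theta[G] must match the given G'(\theta).
A general antiderivative is 3 \operatorname{atan}{\left(2 \theta \right)} + C.
The condition gives C = 0 - (0) = 0.
So G(\theta) = 3 \operatorname{atan}{\left(2 \theta \right)}.
Check: d/d\theta[3 \operatorname{atan}{\left(2 \theta \right)}] = \frac{6}{4 \theta^{2} + 1} = G'(\theta).

G(\theta) = 3 \operatorname{atan}{\left(2 \theta \right)}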